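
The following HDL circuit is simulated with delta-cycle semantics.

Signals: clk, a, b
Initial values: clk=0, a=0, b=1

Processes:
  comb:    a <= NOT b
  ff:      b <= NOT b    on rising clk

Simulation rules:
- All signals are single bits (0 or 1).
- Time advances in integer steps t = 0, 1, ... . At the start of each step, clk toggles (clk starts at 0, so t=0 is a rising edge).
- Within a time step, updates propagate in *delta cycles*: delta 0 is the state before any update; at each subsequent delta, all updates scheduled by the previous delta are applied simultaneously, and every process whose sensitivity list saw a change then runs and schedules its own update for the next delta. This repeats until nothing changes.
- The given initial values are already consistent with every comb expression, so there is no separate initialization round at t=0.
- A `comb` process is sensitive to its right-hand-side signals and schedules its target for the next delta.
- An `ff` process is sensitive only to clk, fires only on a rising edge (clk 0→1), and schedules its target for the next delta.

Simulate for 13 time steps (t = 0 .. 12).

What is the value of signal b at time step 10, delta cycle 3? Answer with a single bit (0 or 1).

1

[bits: clk,b,a]
t=0: Δ0=010 Δ1=110 Δ2=100 Δ3=101 | 3Δ
t=1: Δ0=101 Δ1=001 | 1Δ
t=2: Δ0=001 Δ1=101 Δ2=111 Δ3=110 | 3Δ
t=3: Δ0=110 Δ1=010 | 1Δ
t=4: Δ0=010 Δ1=110 Δ2=100 Δ3=101 | 3Δ
t=5: Δ0=101 Δ1=001 | 1Δ
t=6: Δ0=001 Δ1=101 Δ2=111 Δ3=110 | 3Δ
t=7: Δ0=110 Δ1=010 | 1Δ
t=8: Δ0=010 Δ1=110 Δ2=100 Δ3=101 | 3Δ
t=9: Δ0=101 Δ1=001 | 1Δ
t=10: Δ0=001 Δ1=101 Δ2=111 Δ3=110 | 3Δ
t=11: Δ0=110 Δ1=010 | 1Δ
t=12: Δ0=010 Δ1=110 Δ2=100 Δ3=101 | 3Δ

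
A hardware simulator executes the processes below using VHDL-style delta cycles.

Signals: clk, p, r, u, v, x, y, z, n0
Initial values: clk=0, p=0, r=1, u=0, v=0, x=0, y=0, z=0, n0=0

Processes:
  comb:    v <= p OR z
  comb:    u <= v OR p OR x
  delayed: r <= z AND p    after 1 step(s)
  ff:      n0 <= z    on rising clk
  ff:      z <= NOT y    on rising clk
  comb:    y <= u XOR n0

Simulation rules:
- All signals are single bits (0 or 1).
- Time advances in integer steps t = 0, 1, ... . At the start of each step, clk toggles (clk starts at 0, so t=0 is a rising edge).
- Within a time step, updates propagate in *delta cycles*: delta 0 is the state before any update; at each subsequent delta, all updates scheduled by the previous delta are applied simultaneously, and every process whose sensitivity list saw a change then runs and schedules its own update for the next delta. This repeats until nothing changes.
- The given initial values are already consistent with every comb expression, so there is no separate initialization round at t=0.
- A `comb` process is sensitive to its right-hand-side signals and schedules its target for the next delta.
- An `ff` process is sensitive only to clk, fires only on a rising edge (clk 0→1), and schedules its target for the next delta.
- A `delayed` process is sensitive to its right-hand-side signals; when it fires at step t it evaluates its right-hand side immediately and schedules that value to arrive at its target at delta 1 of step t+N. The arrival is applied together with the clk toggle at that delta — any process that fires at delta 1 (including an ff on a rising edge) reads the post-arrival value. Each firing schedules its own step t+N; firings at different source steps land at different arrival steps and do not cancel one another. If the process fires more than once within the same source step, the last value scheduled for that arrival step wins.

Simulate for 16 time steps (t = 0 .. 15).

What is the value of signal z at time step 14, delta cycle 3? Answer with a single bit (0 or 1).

t0.Δ0 u=0 r=1 clk=0 x=0 p=0 z=0 y=0 v=0 n0=0
t0.Δ1 u=0 r=1 clk=1 x=0 p=0 z=0 y=0 v=0 n0=0
t0.Δ2 u=0 r=1 clk=1 x=0 p=0 z=1 y=0 v=0 n0=0
t0.Δ3 u=0 r=1 clk=1 x=0 p=0 z=1 y=0 v=1 n0=0
t0.Δ4 u=1 r=1 clk=1 x=0 p=0 z=1 y=0 v=1 n0=0
t0.Δ5 u=1 r=1 clk=1 x=0 p=0 z=1 y=1 v=1 n0=0
t1.Δ0 u=1 r=1 clk=1 x=0 p=0 z=1 y=1 v=1 n0=0
t1.Δ1 u=1 r=0 clk=0 x=0 p=0 z=1 y=1 v=1 n0=0
t2.Δ0 u=1 r=0 clk=0 x=0 p=0 z=1 y=1 v=1 n0=0
t2.Δ1 u=1 r=0 clk=1 x=0 p=0 z=1 y=1 v=1 n0=0
t2.Δ2 u=1 r=0 clk=1 x=0 p=0 z=0 y=1 v=1 n0=1
t2.Δ3 u=1 r=0 clk=1 x=0 p=0 z=0 y=0 v=0 n0=1
t2.Δ4 u=0 r=0 clk=1 x=0 p=0 z=0 y=0 v=0 n0=1
t2.Δ5 u=0 r=0 clk=1 x=0 p=0 z=0 y=1 v=0 n0=1
t3.Δ0 u=0 r=0 clk=1 x=0 p=0 z=0 y=1 v=0 n0=1
t3.Δ1 u=0 r=0 clk=0 x=0 p=0 z=0 y=1 v=0 n0=1
t4.Δ0 u=0 r=0 clk=0 x=0 p=0 z=0 y=1 v=0 n0=1
t4.Δ1 u=0 r=0 clk=1 x=0 p=0 z=0 y=1 v=0 n0=1
t4.Δ2 u=0 r=0 clk=1 x=0 p=0 z=0 y=1 v=0 n0=0
t4.Δ3 u=0 r=0 clk=1 x=0 p=0 z=0 y=0 v=0 n0=0
t5.Δ0 u=0 r=0 clk=1 x=0 p=0 z=0 y=0 v=0 n0=0
t5.Δ1 u=0 r=0 clk=0 x=0 p=0 z=0 y=0 v=0 n0=0
t6.Δ0 u=0 r=0 clk=0 x=0 p=0 z=0 y=0 v=0 n0=0
t6.Δ1 u=0 r=0 clk=1 x=0 p=0 z=0 y=0 v=0 n0=0
t6.Δ2 u=0 r=0 clk=1 x=0 p=0 z=1 y=0 v=0 n0=0
t6.Δ3 u=0 r=0 clk=1 x=0 p=0 z=1 y=0 v=1 n0=0
t6.Δ4 u=1 r=0 clk=1 x=0 p=0 z=1 y=0 v=1 n0=0
t6.Δ5 u=1 r=0 clk=1 x=0 p=0 z=1 y=1 v=1 n0=0
t7.Δ0 u=1 r=0 clk=1 x=0 p=0 z=1 y=1 v=1 n0=0
t7.Δ1 u=1 r=0 clk=0 x=0 p=0 z=1 y=1 v=1 n0=0
t8.Δ0 u=1 r=0 clk=0 x=0 p=0 z=1 y=1 v=1 n0=0
t8.Δ1 u=1 r=0 clk=1 x=0 p=0 z=1 y=1 v=1 n0=0
t8.Δ2 u=1 r=0 clk=1 x=0 p=0 z=0 y=1 v=1 n0=1
t8.Δ3 u=1 r=0 clk=1 x=0 p=0 z=0 y=0 v=0 n0=1
t8.Δ4 u=0 r=0 clk=1 x=0 p=0 z=0 y=0 v=0 n0=1
t8.Δ5 u=0 r=0 clk=1 x=0 p=0 z=0 y=1 v=0 n0=1
t9.Δ0 u=0 r=0 clk=1 x=0 p=0 z=0 y=1 v=0 n0=1
t9.Δ1 u=0 r=0 clk=0 x=0 p=0 z=0 y=1 v=0 n0=1
t10.Δ0 u=0 r=0 clk=0 x=0 p=0 z=0 y=1 v=0 n0=1
t10.Δ1 u=0 r=0 clk=1 x=0 p=0 z=0 y=1 v=0 n0=1
t10.Δ2 u=0 r=0 clk=1 x=0 p=0 z=0 y=1 v=0 n0=0
t10.Δ3 u=0 r=0 clk=1 x=0 p=0 z=0 y=0 v=0 n0=0
t11.Δ0 u=0 r=0 clk=1 x=0 p=0 z=0 y=0 v=0 n0=0
t11.Δ1 u=0 r=0 clk=0 x=0 p=0 z=0 y=0 v=0 n0=0
t12.Δ0 u=0 r=0 clk=0 x=0 p=0 z=0 y=0 v=0 n0=0
t12.Δ1 u=0 r=0 clk=1 x=0 p=0 z=0 y=0 v=0 n0=0
t12.Δ2 u=0 r=0 clk=1 x=0 p=0 z=1 y=0 v=0 n0=0
t12.Δ3 u=0 r=0 clk=1 x=0 p=0 z=1 y=0 v=1 n0=0
t12.Δ4 u=1 r=0 clk=1 x=0 p=0 z=1 y=0 v=1 n0=0
t12.Δ5 u=1 r=0 clk=1 x=0 p=0 z=1 y=1 v=1 n0=0
t13.Δ0 u=1 r=0 clk=1 x=0 p=0 z=1 y=1 v=1 n0=0
t13.Δ1 u=1 r=0 clk=0 x=0 p=0 z=1 y=1 v=1 n0=0
t14.Δ0 u=1 r=0 clk=0 x=0 p=0 z=1 y=1 v=1 n0=0
t14.Δ1 u=1 r=0 clk=1 x=0 p=0 z=1 y=1 v=1 n0=0
t14.Δ2 u=1 r=0 clk=1 x=0 p=0 z=0 y=1 v=1 n0=1
t14.Δ3 u=1 r=0 clk=1 x=0 p=0 z=0 y=0 v=0 n0=1
t14.Δ4 u=0 r=0 clk=1 x=0 p=0 z=0 y=0 v=0 n0=1
t14.Δ5 u=0 r=0 clk=1 x=0 p=0 z=0 y=1 v=0 n0=1
t15.Δ0 u=0 r=0 clk=1 x=0 p=0 z=0 y=1 v=0 n0=1
t15.Δ1 u=0 r=0 clk=0 x=0 p=0 z=0 y=1 v=0 n0=1

0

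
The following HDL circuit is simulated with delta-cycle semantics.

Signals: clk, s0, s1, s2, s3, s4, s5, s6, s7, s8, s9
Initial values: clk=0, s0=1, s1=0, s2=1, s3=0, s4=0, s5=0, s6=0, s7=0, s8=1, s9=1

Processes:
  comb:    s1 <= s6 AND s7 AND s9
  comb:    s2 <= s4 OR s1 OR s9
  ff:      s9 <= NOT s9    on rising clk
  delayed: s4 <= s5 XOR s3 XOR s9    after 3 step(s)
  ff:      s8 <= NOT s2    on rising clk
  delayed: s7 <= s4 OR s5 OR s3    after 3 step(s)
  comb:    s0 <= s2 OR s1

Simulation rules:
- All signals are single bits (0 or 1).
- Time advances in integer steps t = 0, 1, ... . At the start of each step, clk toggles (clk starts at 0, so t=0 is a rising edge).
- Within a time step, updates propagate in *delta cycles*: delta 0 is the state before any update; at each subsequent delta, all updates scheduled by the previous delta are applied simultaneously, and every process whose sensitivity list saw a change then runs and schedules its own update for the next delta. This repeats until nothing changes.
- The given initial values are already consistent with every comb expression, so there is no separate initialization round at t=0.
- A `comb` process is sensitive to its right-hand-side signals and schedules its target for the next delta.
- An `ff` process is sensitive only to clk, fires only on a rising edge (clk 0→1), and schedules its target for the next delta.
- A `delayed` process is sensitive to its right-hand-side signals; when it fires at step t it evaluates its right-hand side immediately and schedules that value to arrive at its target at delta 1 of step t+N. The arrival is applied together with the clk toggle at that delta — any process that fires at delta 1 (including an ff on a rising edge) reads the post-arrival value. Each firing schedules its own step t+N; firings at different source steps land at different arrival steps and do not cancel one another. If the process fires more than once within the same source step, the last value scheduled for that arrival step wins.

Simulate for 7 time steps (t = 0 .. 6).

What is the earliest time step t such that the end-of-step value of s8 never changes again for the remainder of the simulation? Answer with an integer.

4

t=0 Δ0: s1=0 s0=1 s5=0 s8=1 clk=0 s6=0 s3=0 s2=1 s4=0 s7=0 s9=1
  Δ1: clk:0→1
  Δ2: s8:1→0, s9:1→0
  Δ3: s2:1→0
  Δ4: s0:1→0
  (4Δ to stable)
t=1 Δ0: s1=0 s0=0 s5=0 s8=0 clk=1 s6=0 s3=0 s2=0 s4=0 s7=0 s9=0
  Δ1: clk:1→0
  (1Δ to stable)
t=2 Δ0: s1=0 s0=0 s5=0 s8=0 clk=0 s6=0 s3=0 s2=0 s4=0 s7=0 s9=0
  Δ1: clk:0→1
  Δ2: s8:0→1, s9:0→1
  Δ3: s2:0→1
  Δ4: s0:0→1
  (4Δ to stable)
t=3 Δ0: s1=0 s0=1 s5=0 s8=1 clk=1 s6=0 s3=0 s2=1 s4=0 s7=0 s9=1
  Δ1: clk:1→0
  (1Δ to stable)
t=4 Δ0: s1=0 s0=1 s5=0 s8=1 clk=0 s6=0 s3=0 s2=1 s4=0 s7=0 s9=1
  Δ1: clk:0→1
  Δ2: s8:1→0, s9:1→0
  Δ3: s2:1→0
  Δ4: s0:1→0
  (4Δ to stable)
t=5 Δ0: s1=0 s0=0 s5=0 s8=0 clk=1 s6=0 s3=0 s2=0 s4=0 s7=0 s9=0
  Δ1: clk:1→0, s4:0→1
  Δ2: s2:0→1
  Δ3: s0:0→1
  (3Δ to stable)
t=6 Δ0: s1=0 s0=1 s5=0 s8=0 clk=0 s6=0 s3=0 s2=1 s4=1 s7=0 s9=0
  Δ1: clk:0→1
  Δ2: s9:0→1
  (2Δ to stable)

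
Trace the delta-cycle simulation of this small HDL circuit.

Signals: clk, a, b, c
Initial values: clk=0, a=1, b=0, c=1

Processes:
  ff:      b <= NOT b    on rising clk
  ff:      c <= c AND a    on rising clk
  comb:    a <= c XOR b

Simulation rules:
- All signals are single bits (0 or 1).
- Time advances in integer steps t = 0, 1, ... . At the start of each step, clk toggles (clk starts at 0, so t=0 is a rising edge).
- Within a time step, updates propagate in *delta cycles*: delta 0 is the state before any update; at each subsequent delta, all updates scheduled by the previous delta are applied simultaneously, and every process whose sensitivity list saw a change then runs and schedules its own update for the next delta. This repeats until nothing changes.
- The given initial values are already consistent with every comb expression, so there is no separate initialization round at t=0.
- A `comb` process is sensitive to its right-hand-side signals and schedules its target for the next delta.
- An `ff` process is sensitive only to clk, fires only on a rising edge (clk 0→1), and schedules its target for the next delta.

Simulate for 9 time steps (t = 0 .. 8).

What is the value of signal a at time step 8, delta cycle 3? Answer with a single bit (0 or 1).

1

t=0 Δ0: a=1 c=1 clk=0 b=0
  Δ1: clk:0→1
  Δ2: b:0→1
  Δ3: a:1→0
  (3Δ to stable)
t=1 Δ0: a=0 c=1 clk=1 b=1
  Δ1: clk:1→0
  (1Δ to stable)
t=2 Δ0: a=0 c=1 clk=0 b=1
  Δ1: clk:0→1
  Δ2: c:1→0, b:1→0
  (2Δ to stable)
t=3 Δ0: a=0 c=0 clk=1 b=0
  Δ1: clk:1→0
  (1Δ to stable)
t=4 Δ0: a=0 c=0 clk=0 b=0
  Δ1: clk:0→1
  Δ2: b:0→1
  Δ3: a:0→1
  (3Δ to stable)
t=5 Δ0: a=1 c=0 clk=1 b=1
  Δ1: clk:1→0
  (1Δ to stable)
t=6 Δ0: a=1 c=0 clk=0 b=1
  Δ1: clk:0→1
  Δ2: b:1→0
  Δ3: a:1→0
  (3Δ to stable)
t=7 Δ0: a=0 c=0 clk=1 b=0
  Δ1: clk:1→0
  (1Δ to stable)
t=8 Δ0: a=0 c=0 clk=0 b=0
  Δ1: clk:0→1
  Δ2: b:0→1
  Δ3: a:0→1
  (3Δ to stable)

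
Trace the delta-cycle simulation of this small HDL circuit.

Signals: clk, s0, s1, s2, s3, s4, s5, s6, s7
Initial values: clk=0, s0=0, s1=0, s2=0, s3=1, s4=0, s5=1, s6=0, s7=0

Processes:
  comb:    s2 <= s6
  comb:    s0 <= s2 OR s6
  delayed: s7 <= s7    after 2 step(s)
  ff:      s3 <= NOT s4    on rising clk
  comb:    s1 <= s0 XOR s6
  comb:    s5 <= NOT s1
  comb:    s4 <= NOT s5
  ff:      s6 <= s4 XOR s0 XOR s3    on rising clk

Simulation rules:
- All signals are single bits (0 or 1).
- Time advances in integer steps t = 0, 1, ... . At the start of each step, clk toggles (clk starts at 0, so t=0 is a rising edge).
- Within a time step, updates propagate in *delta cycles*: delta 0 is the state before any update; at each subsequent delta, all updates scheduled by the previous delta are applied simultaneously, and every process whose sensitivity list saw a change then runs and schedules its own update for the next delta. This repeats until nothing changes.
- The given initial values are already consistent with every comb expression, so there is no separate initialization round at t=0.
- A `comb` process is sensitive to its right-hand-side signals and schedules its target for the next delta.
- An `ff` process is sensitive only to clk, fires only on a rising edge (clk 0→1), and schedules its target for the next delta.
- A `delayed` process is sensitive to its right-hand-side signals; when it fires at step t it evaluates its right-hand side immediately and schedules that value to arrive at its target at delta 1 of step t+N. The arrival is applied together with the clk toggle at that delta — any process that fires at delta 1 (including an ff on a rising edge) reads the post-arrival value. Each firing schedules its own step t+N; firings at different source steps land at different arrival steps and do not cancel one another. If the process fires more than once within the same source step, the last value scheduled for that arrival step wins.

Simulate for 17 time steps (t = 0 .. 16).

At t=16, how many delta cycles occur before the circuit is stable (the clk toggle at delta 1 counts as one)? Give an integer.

6

t0.Δ0 s6=0 s3=1 s7=0 s5=1 s2=0 s4=0 clk=0 s0=0 s1=0
t0.Δ1 s6=0 s3=1 s7=0 s5=1 s2=0 s4=0 clk=1 s0=0 s1=0
t0.Δ2 s6=1 s3=1 s7=0 s5=1 s2=0 s4=0 clk=1 s0=0 s1=0
t0.Δ3 s6=1 s3=1 s7=0 s5=1 s2=1 s4=0 clk=1 s0=1 s1=1
t0.Δ4 s6=1 s3=1 s7=0 s5=0 s2=1 s4=0 clk=1 s0=1 s1=0
t0.Δ5 s6=1 s3=1 s7=0 s5=1 s2=1 s4=1 clk=1 s0=1 s1=0
t0.Δ6 s6=1 s3=1 s7=0 s5=1 s2=1 s4=0 clk=1 s0=1 s1=0
t1.Δ0 s6=1 s3=1 s7=0 s5=1 s2=1 s4=0 clk=1 s0=1 s1=0
t1.Δ1 s6=1 s3=1 s7=0 s5=1 s2=1 s4=0 clk=0 s0=1 s1=0
t2.Δ0 s6=1 s3=1 s7=0 s5=1 s2=1 s4=0 clk=0 s0=1 s1=0
t2.Δ1 s6=1 s3=1 s7=0 s5=1 s2=1 s4=0 clk=1 s0=1 s1=0
t2.Δ2 s6=0 s3=1 s7=0 s5=1 s2=1 s4=0 clk=1 s0=1 s1=0
t2.Δ3 s6=0 s3=1 s7=0 s5=1 s2=0 s4=0 clk=1 s0=1 s1=1
t2.Δ4 s6=0 s3=1 s7=0 s5=0 s2=0 s4=0 clk=1 s0=0 s1=1
t2.Δ5 s6=0 s3=1 s7=0 s5=0 s2=0 s4=1 clk=1 s0=0 s1=0
t2.Δ6 s6=0 s3=1 s7=0 s5=1 s2=0 s4=1 clk=1 s0=0 s1=0
t2.Δ7 s6=0 s3=1 s7=0 s5=1 s2=0 s4=0 clk=1 s0=0 s1=0
t3.Δ0 s6=0 s3=1 s7=0 s5=1 s2=0 s4=0 clk=1 s0=0 s1=0
t3.Δ1 s6=0 s3=1 s7=0 s5=1 s2=0 s4=0 clk=0 s0=0 s1=0
t4.Δ0 s6=0 s3=1 s7=0 s5=1 s2=0 s4=0 clk=0 s0=0 s1=0
t4.Δ1 s6=0 s3=1 s7=0 s5=1 s2=0 s4=0 clk=1 s0=0 s1=0
t4.Δ2 s6=1 s3=1 s7=0 s5=1 s2=0 s4=0 clk=1 s0=0 s1=0
t4.Δ3 s6=1 s3=1 s7=0 s5=1 s2=1 s4=0 clk=1 s0=1 s1=1
t4.Δ4 s6=1 s3=1 s7=0 s5=0 s2=1 s4=0 clk=1 s0=1 s1=0
t4.Δ5 s6=1 s3=1 s7=0 s5=1 s2=1 s4=1 clk=1 s0=1 s1=0
t4.Δ6 s6=1 s3=1 s7=0 s5=1 s2=1 s4=0 clk=1 s0=1 s1=0
t5.Δ0 s6=1 s3=1 s7=0 s5=1 s2=1 s4=0 clk=1 s0=1 s1=0
t5.Δ1 s6=1 s3=1 s7=0 s5=1 s2=1 s4=0 clk=0 s0=1 s1=0
t6.Δ0 s6=1 s3=1 s7=0 s5=1 s2=1 s4=0 clk=0 s0=1 s1=0
t6.Δ1 s6=1 s3=1 s7=0 s5=1 s2=1 s4=0 clk=1 s0=1 s1=0
t6.Δ2 s6=0 s3=1 s7=0 s5=1 s2=1 s4=0 clk=1 s0=1 s1=0
t6.Δ3 s6=0 s3=1 s7=0 s5=1 s2=0 s4=0 clk=1 s0=1 s1=1
t6.Δ4 s6=0 s3=1 s7=0 s5=0 s2=0 s4=0 clk=1 s0=0 s1=1
t6.Δ5 s6=0 s3=1 s7=0 s5=0 s2=0 s4=1 clk=1 s0=0 s1=0
t6.Δ6 s6=0 s3=1 s7=0 s5=1 s2=0 s4=1 clk=1 s0=0 s1=0
t6.Δ7 s6=0 s3=1 s7=0 s5=1 s2=0 s4=0 clk=1 s0=0 s1=0
t7.Δ0 s6=0 s3=1 s7=0 s5=1 s2=0 s4=0 clk=1 s0=0 s1=0
t7.Δ1 s6=0 s3=1 s7=0 s5=1 s2=0 s4=0 clk=0 s0=0 s1=0
t8.Δ0 s6=0 s3=1 s7=0 s5=1 s2=0 s4=0 clk=0 s0=0 s1=0
t8.Δ1 s6=0 s3=1 s7=0 s5=1 s2=0 s4=0 clk=1 s0=0 s1=0
t8.Δ2 s6=1 s3=1 s7=0 s5=1 s2=0 s4=0 clk=1 s0=0 s1=0
t8.Δ3 s6=1 s3=1 s7=0 s5=1 s2=1 s4=0 clk=1 s0=1 s1=1
t8.Δ4 s6=1 s3=1 s7=0 s5=0 s2=1 s4=0 clk=1 s0=1 s1=0
t8.Δ5 s6=1 s3=1 s7=0 s5=1 s2=1 s4=1 clk=1 s0=1 s1=0
t8.Δ6 s6=1 s3=1 s7=0 s5=1 s2=1 s4=0 clk=1 s0=1 s1=0
t9.Δ0 s6=1 s3=1 s7=0 s5=1 s2=1 s4=0 clk=1 s0=1 s1=0
t9.Δ1 s6=1 s3=1 s7=0 s5=1 s2=1 s4=0 clk=0 s0=1 s1=0
t10.Δ0 s6=1 s3=1 s7=0 s5=1 s2=1 s4=0 clk=0 s0=1 s1=0
t10.Δ1 s6=1 s3=1 s7=0 s5=1 s2=1 s4=0 clk=1 s0=1 s1=0
t10.Δ2 s6=0 s3=1 s7=0 s5=1 s2=1 s4=0 clk=1 s0=1 s1=0
t10.Δ3 s6=0 s3=1 s7=0 s5=1 s2=0 s4=0 clk=1 s0=1 s1=1
t10.Δ4 s6=0 s3=1 s7=0 s5=0 s2=0 s4=0 clk=1 s0=0 s1=1
t10.Δ5 s6=0 s3=1 s7=0 s5=0 s2=0 s4=1 clk=1 s0=0 s1=0
t10.Δ6 s6=0 s3=1 s7=0 s5=1 s2=0 s4=1 clk=1 s0=0 s1=0
t10.Δ7 s6=0 s3=1 s7=0 s5=1 s2=0 s4=0 clk=1 s0=0 s1=0
t11.Δ0 s6=0 s3=1 s7=0 s5=1 s2=0 s4=0 clk=1 s0=0 s1=0
t11.Δ1 s6=0 s3=1 s7=0 s5=1 s2=0 s4=0 clk=0 s0=0 s1=0
t12.Δ0 s6=0 s3=1 s7=0 s5=1 s2=0 s4=0 clk=0 s0=0 s1=0
t12.Δ1 s6=0 s3=1 s7=0 s5=1 s2=0 s4=0 clk=1 s0=0 s1=0
t12.Δ2 s6=1 s3=1 s7=0 s5=1 s2=0 s4=0 clk=1 s0=0 s1=0
t12.Δ3 s6=1 s3=1 s7=0 s5=1 s2=1 s4=0 clk=1 s0=1 s1=1
t12.Δ4 s6=1 s3=1 s7=0 s5=0 s2=1 s4=0 clk=1 s0=1 s1=0
t12.Δ5 s6=1 s3=1 s7=0 s5=1 s2=1 s4=1 clk=1 s0=1 s1=0
t12.Δ6 s6=1 s3=1 s7=0 s5=1 s2=1 s4=0 clk=1 s0=1 s1=0
t13.Δ0 s6=1 s3=1 s7=0 s5=1 s2=1 s4=0 clk=1 s0=1 s1=0
t13.Δ1 s6=1 s3=1 s7=0 s5=1 s2=1 s4=0 clk=0 s0=1 s1=0
t14.Δ0 s6=1 s3=1 s7=0 s5=1 s2=1 s4=0 clk=0 s0=1 s1=0
t14.Δ1 s6=1 s3=1 s7=0 s5=1 s2=1 s4=0 clk=1 s0=1 s1=0
t14.Δ2 s6=0 s3=1 s7=0 s5=1 s2=1 s4=0 clk=1 s0=1 s1=0
t14.Δ3 s6=0 s3=1 s7=0 s5=1 s2=0 s4=0 clk=1 s0=1 s1=1
t14.Δ4 s6=0 s3=1 s7=0 s5=0 s2=0 s4=0 clk=1 s0=0 s1=1
t14.Δ5 s6=0 s3=1 s7=0 s5=0 s2=0 s4=1 clk=1 s0=0 s1=0
t14.Δ6 s6=0 s3=1 s7=0 s5=1 s2=0 s4=1 clk=1 s0=0 s1=0
t14.Δ7 s6=0 s3=1 s7=0 s5=1 s2=0 s4=0 clk=1 s0=0 s1=0
t15.Δ0 s6=0 s3=1 s7=0 s5=1 s2=0 s4=0 clk=1 s0=0 s1=0
t15.Δ1 s6=0 s3=1 s7=0 s5=1 s2=0 s4=0 clk=0 s0=0 s1=0
t16.Δ0 s6=0 s3=1 s7=0 s5=1 s2=0 s4=0 clk=0 s0=0 s1=0
t16.Δ1 s6=0 s3=1 s7=0 s5=1 s2=0 s4=0 clk=1 s0=0 s1=0
t16.Δ2 s6=1 s3=1 s7=0 s5=1 s2=0 s4=0 clk=1 s0=0 s1=0
t16.Δ3 s6=1 s3=1 s7=0 s5=1 s2=1 s4=0 clk=1 s0=1 s1=1
t16.Δ4 s6=1 s3=1 s7=0 s5=0 s2=1 s4=0 clk=1 s0=1 s1=0
t16.Δ5 s6=1 s3=1 s7=0 s5=1 s2=1 s4=1 clk=1 s0=1 s1=0
t16.Δ6 s6=1 s3=1 s7=0 s5=1 s2=1 s4=0 clk=1 s0=1 s1=0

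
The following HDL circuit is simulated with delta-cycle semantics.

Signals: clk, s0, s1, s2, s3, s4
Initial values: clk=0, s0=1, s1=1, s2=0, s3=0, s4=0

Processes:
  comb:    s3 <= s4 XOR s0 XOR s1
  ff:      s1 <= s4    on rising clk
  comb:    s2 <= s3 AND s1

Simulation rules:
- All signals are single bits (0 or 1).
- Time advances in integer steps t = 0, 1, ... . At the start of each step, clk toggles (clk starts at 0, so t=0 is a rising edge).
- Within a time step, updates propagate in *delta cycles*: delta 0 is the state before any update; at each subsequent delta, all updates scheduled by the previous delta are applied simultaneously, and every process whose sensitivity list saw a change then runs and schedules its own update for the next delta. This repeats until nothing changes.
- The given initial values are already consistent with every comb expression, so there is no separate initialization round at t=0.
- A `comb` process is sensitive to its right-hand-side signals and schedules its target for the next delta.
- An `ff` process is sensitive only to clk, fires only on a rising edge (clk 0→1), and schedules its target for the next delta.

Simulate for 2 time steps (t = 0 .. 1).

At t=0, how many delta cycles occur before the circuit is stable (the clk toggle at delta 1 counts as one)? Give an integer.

3

t=0 Δ0: s2=0 clk=0 s1=1 s0=1 s4=0 s3=0
  Δ1: clk:0→1
  Δ2: s1:1→0
  Δ3: s3:0→1
  (3Δ to stable)
t=1 Δ0: s2=0 clk=1 s1=0 s0=1 s4=0 s3=1
  Δ1: clk:1→0
  (1Δ to stable)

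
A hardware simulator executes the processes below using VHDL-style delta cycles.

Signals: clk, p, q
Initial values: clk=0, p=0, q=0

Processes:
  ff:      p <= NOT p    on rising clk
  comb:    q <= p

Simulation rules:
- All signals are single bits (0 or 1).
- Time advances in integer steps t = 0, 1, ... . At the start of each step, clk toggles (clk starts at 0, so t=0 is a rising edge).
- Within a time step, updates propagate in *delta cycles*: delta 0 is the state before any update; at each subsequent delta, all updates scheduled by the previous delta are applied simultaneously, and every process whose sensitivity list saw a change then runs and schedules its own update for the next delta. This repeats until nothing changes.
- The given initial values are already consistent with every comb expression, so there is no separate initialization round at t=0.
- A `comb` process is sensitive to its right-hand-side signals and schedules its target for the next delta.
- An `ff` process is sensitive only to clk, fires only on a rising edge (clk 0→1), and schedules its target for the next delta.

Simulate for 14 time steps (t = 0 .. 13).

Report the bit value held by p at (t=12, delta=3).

1

[bits: clk,p,q]
t=0: Δ0=000 Δ1=100 Δ2=110 Δ3=111 | 3Δ
t=1: Δ0=111 Δ1=011 | 1Δ
t=2: Δ0=011 Δ1=111 Δ2=101 Δ3=100 | 3Δ
t=3: Δ0=100 Δ1=000 | 1Δ
t=4: Δ0=000 Δ1=100 Δ2=110 Δ3=111 | 3Δ
t=5: Δ0=111 Δ1=011 | 1Δ
t=6: Δ0=011 Δ1=111 Δ2=101 Δ3=100 | 3Δ
t=7: Δ0=100 Δ1=000 | 1Δ
t=8: Δ0=000 Δ1=100 Δ2=110 Δ3=111 | 3Δ
t=9: Δ0=111 Δ1=011 | 1Δ
t=10: Δ0=011 Δ1=111 Δ2=101 Δ3=100 | 3Δ
t=11: Δ0=100 Δ1=000 | 1Δ
t=12: Δ0=000 Δ1=100 Δ2=110 Δ3=111 | 3Δ
t=13: Δ0=111 Δ1=011 | 1Δ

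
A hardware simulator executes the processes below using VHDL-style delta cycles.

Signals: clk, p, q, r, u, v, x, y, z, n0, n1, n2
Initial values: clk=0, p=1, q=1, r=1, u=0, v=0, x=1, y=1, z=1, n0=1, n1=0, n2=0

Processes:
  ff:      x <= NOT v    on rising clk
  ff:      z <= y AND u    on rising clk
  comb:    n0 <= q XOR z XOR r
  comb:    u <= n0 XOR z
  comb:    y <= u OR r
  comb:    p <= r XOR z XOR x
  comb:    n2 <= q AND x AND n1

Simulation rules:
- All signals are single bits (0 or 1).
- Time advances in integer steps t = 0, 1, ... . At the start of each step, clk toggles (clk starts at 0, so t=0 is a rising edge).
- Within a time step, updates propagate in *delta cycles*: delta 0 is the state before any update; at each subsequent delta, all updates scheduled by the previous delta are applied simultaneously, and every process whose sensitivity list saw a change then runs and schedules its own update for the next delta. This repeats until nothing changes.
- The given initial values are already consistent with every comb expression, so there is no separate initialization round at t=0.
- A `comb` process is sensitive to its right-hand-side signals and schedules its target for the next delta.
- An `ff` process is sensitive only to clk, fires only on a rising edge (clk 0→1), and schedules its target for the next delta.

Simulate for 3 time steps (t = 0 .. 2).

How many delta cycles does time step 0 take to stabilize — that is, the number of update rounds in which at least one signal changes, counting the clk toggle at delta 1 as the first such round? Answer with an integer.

4

[bits: r,n0,p,n1,u,q,n2,v,z,y,clk,x]
t=0: Δ0=111001001101 Δ1=111001001111 Δ2=111001000111 Δ3=100011000111 Δ4=100001000111 | 4Δ
t=1: Δ0=100001000111 Δ1=100001000101 | 1Δ
t=2: Δ0=100001000101 Δ1=100001000111 | 1Δ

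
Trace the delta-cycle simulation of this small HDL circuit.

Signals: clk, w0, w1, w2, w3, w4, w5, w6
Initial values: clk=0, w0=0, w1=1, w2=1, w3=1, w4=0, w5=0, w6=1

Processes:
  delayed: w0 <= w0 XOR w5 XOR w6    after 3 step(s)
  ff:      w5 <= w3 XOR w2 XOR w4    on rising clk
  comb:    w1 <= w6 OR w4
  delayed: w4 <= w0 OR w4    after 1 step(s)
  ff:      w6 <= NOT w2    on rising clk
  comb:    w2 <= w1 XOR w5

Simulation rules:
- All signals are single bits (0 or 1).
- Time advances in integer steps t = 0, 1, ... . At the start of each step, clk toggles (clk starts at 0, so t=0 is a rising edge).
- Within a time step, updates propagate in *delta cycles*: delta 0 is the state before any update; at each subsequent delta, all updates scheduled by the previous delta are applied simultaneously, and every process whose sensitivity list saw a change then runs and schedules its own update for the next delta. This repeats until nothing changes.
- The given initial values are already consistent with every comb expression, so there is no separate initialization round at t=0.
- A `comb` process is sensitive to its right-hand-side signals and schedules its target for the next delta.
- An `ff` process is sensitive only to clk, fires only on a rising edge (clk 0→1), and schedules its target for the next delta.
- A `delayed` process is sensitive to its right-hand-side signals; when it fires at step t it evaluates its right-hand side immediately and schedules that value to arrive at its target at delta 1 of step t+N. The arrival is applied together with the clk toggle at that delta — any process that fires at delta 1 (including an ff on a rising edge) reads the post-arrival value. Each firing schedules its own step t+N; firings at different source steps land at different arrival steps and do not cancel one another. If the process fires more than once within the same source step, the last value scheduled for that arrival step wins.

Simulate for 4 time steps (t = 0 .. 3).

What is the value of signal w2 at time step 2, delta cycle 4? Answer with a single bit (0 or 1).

t0.Δ0 w2=1 w3=1 w1=1 w0=0 w5=0 w4=0 w6=1 clk=0
t0.Δ1 w2=1 w3=1 w1=1 w0=0 w5=0 w4=0 w6=1 clk=1
t0.Δ2 w2=1 w3=1 w1=1 w0=0 w5=0 w4=0 w6=0 clk=1
t0.Δ3 w2=1 w3=1 w1=0 w0=0 w5=0 w4=0 w6=0 clk=1
t0.Δ4 w2=0 w3=1 w1=0 w0=0 w5=0 w4=0 w6=0 clk=1
t1.Δ0 w2=0 w3=1 w1=0 w0=0 w5=0 w4=0 w6=0 clk=1
t1.Δ1 w2=0 w3=1 w1=0 w0=0 w5=0 w4=0 w6=0 clk=0
t2.Δ0 w2=0 w3=1 w1=0 w0=0 w5=0 w4=0 w6=0 clk=0
t2.Δ1 w2=0 w3=1 w1=0 w0=0 w5=0 w4=0 w6=0 clk=1
t2.Δ2 w2=0 w3=1 w1=0 w0=0 w5=1 w4=0 w6=1 clk=1
t2.Δ3 w2=1 w3=1 w1=1 w0=0 w5=1 w4=0 w6=1 clk=1
t2.Δ4 w2=0 w3=1 w1=1 w0=0 w5=1 w4=0 w6=1 clk=1
t3.Δ0 w2=0 w3=1 w1=1 w0=0 w5=1 w4=0 w6=1 clk=1
t3.Δ1 w2=0 w3=1 w1=1 w0=0 w5=1 w4=0 w6=1 clk=0

0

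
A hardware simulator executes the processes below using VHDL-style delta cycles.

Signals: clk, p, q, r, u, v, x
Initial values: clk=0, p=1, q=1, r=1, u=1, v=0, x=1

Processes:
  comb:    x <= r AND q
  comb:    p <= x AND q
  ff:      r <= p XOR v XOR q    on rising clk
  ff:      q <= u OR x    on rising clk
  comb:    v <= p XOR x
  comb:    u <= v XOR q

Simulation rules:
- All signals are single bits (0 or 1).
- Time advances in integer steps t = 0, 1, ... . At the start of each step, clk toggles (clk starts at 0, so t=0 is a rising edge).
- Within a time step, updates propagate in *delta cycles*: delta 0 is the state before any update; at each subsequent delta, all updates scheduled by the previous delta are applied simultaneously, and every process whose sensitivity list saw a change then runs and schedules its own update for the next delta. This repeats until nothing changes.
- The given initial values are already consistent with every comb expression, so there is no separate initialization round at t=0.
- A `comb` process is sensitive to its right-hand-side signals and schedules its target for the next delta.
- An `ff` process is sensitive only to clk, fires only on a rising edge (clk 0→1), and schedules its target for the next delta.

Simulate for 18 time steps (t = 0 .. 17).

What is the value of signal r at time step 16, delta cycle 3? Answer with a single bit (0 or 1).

0

[bits: x,u,q,v,p,clk,r]
t=0: Δ0=1110101 Δ1=1110111 Δ2=1110110 Δ3=0110110 Δ4=0111010 Δ5=0010010 Δ6=0110010 | 6Δ
t=1: Δ0=0110010 Δ1=0110000 | 1Δ
t=2: Δ0=0110000 Δ1=0110010 Δ2=0110011 Δ3=1110011 Δ4=1111111 Δ5=1010111 Δ6=1110111 | 6Δ
t=3: Δ0=1110111 Δ1=1110101 | 1Δ
t=4: Δ0=1110101 Δ1=1110111 Δ2=1110110 Δ3=0110110 Δ4=0111010 Δ5=0010010 Δ6=0110010 | 6Δ
t=5: Δ0=0110010 Δ1=0110000 | 1Δ
t=6: Δ0=0110000 Δ1=0110010 Δ2=0110011 Δ3=1110011 Δ4=1111111 Δ5=1010111 Δ6=1110111 | 6Δ
t=7: Δ0=1110111 Δ1=1110101 | 1Δ
t=8: Δ0=1110101 Δ1=1110111 Δ2=1110110 Δ3=0110110 Δ4=0111010 Δ5=0010010 Δ6=0110010 | 6Δ
t=9: Δ0=0110010 Δ1=0110000 | 1Δ
t=10: Δ0=0110000 Δ1=0110010 Δ2=0110011 Δ3=1110011 Δ4=1111111 Δ5=1010111 Δ6=1110111 | 6Δ
t=11: Δ0=1110111 Δ1=1110101 | 1Δ
t=12: Δ0=1110101 Δ1=1110111 Δ2=1110110 Δ3=0110110 Δ4=0111010 Δ5=0010010 Δ6=0110010 | 6Δ
t=13: Δ0=0110010 Δ1=0110000 | 1Δ
t=14: Δ0=0110000 Δ1=0110010 Δ2=0110011 Δ3=1110011 Δ4=1111111 Δ5=1010111 Δ6=1110111 | 6Δ
t=15: Δ0=1110111 Δ1=1110101 | 1Δ
t=16: Δ0=1110101 Δ1=1110111 Δ2=1110110 Δ3=0110110 Δ4=0111010 Δ5=0010010 Δ6=0110010 | 6Δ
t=17: Δ0=0110010 Δ1=0110000 | 1Δ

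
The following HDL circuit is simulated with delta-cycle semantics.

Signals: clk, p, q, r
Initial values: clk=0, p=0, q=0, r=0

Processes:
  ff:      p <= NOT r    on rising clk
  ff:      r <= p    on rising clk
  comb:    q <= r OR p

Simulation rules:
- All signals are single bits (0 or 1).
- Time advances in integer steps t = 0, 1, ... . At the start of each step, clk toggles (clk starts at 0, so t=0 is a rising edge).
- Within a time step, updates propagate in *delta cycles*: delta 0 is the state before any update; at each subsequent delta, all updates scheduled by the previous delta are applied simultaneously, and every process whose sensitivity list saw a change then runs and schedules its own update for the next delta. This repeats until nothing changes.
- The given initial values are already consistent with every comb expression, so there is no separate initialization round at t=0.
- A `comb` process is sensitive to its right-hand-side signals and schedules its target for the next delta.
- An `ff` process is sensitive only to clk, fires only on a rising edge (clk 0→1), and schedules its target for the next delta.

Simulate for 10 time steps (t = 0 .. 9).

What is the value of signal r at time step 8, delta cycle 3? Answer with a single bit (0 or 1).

0

[bits: p,clk,r,q]
t=0: Δ0=0000 Δ1=0100 Δ2=1100 Δ3=1101 | 3Δ
t=1: Δ0=1101 Δ1=1001 | 1Δ
t=2: Δ0=1001 Δ1=1101 Δ2=1111 | 2Δ
t=3: Δ0=1111 Δ1=1011 | 1Δ
t=4: Δ0=1011 Δ1=1111 Δ2=0111 | 2Δ
t=5: Δ0=0111 Δ1=0011 | 1Δ
t=6: Δ0=0011 Δ1=0111 Δ2=0101 Δ3=0100 | 3Δ
t=7: Δ0=0100 Δ1=0000 | 1Δ
t=8: Δ0=0000 Δ1=0100 Δ2=1100 Δ3=1101 | 3Δ
t=9: Δ0=1101 Δ1=1001 | 1Δ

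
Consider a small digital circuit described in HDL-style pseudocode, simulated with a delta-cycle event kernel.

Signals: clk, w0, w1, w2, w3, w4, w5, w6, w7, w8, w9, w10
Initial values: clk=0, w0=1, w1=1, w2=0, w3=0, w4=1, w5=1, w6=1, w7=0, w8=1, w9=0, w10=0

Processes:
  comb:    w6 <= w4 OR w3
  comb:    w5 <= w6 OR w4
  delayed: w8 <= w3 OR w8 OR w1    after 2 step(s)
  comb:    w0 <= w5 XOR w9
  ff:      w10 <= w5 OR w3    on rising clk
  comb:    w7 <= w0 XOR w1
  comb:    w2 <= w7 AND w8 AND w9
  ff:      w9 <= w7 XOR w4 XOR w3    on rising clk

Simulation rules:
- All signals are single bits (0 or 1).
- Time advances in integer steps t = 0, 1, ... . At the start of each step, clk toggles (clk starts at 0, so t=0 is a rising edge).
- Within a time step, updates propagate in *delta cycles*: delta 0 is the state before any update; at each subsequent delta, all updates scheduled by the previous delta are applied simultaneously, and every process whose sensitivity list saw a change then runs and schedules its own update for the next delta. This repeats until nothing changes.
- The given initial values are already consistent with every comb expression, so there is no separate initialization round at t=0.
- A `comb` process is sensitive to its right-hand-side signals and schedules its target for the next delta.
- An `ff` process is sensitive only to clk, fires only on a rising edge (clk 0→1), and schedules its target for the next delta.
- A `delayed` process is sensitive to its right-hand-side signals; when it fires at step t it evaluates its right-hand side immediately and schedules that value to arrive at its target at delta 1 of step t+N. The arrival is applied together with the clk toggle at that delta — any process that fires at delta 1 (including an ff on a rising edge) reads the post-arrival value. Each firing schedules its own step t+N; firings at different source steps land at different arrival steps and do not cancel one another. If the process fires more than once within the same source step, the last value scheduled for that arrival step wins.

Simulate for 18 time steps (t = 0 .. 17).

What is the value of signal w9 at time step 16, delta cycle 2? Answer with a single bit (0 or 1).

1

t=0 Δ0: w2=0 w9=0 w8=1 w10=0 w6=1 w3=0 w5=1 w1=1 w4=1 w7=0 w0=1 clk=0
  Δ1: clk:0→1
  Δ2: w9:0→1, w10:0→1
  Δ3: w0:1→0
  Δ4: w7:0→1
  Δ5: w2:0→1
  (5Δ to stable)
t=1 Δ0: w2=1 w9=1 w8=1 w10=1 w6=1 w3=0 w5=1 w1=1 w4=1 w7=1 w0=0 clk=1
  Δ1: clk:1→0
  (1Δ to stable)
t=2 Δ0: w2=1 w9=1 w8=1 w10=1 w6=1 w3=0 w5=1 w1=1 w4=1 w7=1 w0=0 clk=0
  Δ1: clk:0→1
  Δ2: w9:1→0
  Δ3: w2:1→0, w0:0→1
  Δ4: w7:1→0
  (4Δ to stable)
t=3 Δ0: w2=0 w9=0 w8=1 w10=1 w6=1 w3=0 w5=1 w1=1 w4=1 w7=0 w0=1 clk=1
  Δ1: clk:1→0
  (1Δ to stable)
t=4 Δ0: w2=0 w9=0 w8=1 w10=1 w6=1 w3=0 w5=1 w1=1 w4=1 w7=0 w0=1 clk=0
  Δ1: clk:0→1
  Δ2: w9:0→1
  Δ3: w0:1→0
  Δ4: w7:0→1
  Δ5: w2:0→1
  (5Δ to stable)
t=5 Δ0: w2=1 w9=1 w8=1 w10=1 w6=1 w3=0 w5=1 w1=1 w4=1 w7=1 w0=0 clk=1
  Δ1: clk:1→0
  (1Δ to stable)
t=6 Δ0: w2=1 w9=1 w8=1 w10=1 w6=1 w3=0 w5=1 w1=1 w4=1 w7=1 w0=0 clk=0
  Δ1: clk:0→1
  Δ2: w9:1→0
  Δ3: w2:1→0, w0:0→1
  Δ4: w7:1→0
  (4Δ to stable)
t=7 Δ0: w2=0 w9=0 w8=1 w10=1 w6=1 w3=0 w5=1 w1=1 w4=1 w7=0 w0=1 clk=1
  Δ1: clk:1→0
  (1Δ to stable)
t=8 Δ0: w2=0 w9=0 w8=1 w10=1 w6=1 w3=0 w5=1 w1=1 w4=1 w7=0 w0=1 clk=0
  Δ1: clk:0→1
  Δ2: w9:0→1
  Δ3: w0:1→0
  Δ4: w7:0→1
  Δ5: w2:0→1
  (5Δ to stable)
t=9 Δ0: w2=1 w9=1 w8=1 w10=1 w6=1 w3=0 w5=1 w1=1 w4=1 w7=1 w0=0 clk=1
  Δ1: clk:1→0
  (1Δ to stable)
t=10 Δ0: w2=1 w9=1 w8=1 w10=1 w6=1 w3=0 w5=1 w1=1 w4=1 w7=1 w0=0 clk=0
  Δ1: clk:0→1
  Δ2: w9:1→0
  Δ3: w2:1→0, w0:0→1
  Δ4: w7:1→0
  (4Δ to stable)
t=11 Δ0: w2=0 w9=0 w8=1 w10=1 w6=1 w3=0 w5=1 w1=1 w4=1 w7=0 w0=1 clk=1
  Δ1: clk:1→0
  (1Δ to stable)
t=12 Δ0: w2=0 w9=0 w8=1 w10=1 w6=1 w3=0 w5=1 w1=1 w4=1 w7=0 w0=1 clk=0
  Δ1: clk:0→1
  Δ2: w9:0→1
  Δ3: w0:1→0
  Δ4: w7:0→1
  Δ5: w2:0→1
  (5Δ to stable)
t=13 Δ0: w2=1 w9=1 w8=1 w10=1 w6=1 w3=0 w5=1 w1=1 w4=1 w7=1 w0=0 clk=1
  Δ1: clk:1→0
  (1Δ to stable)
t=14 Δ0: w2=1 w9=1 w8=1 w10=1 w6=1 w3=0 w5=1 w1=1 w4=1 w7=1 w0=0 clk=0
  Δ1: clk:0→1
  Δ2: w9:1→0
  Δ3: w2:1→0, w0:0→1
  Δ4: w7:1→0
  (4Δ to stable)
t=15 Δ0: w2=0 w9=0 w8=1 w10=1 w6=1 w3=0 w5=1 w1=1 w4=1 w7=0 w0=1 clk=1
  Δ1: clk:1→0
  (1Δ to stable)
t=16 Δ0: w2=0 w9=0 w8=1 w10=1 w6=1 w3=0 w5=1 w1=1 w4=1 w7=0 w0=1 clk=0
  Δ1: clk:0→1
  Δ2: w9:0→1
  Δ3: w0:1→0
  Δ4: w7:0→1
  Δ5: w2:0→1
  (5Δ to stable)
t=17 Δ0: w2=1 w9=1 w8=1 w10=1 w6=1 w3=0 w5=1 w1=1 w4=1 w7=1 w0=0 clk=1
  Δ1: clk:1→0
  (1Δ to stable)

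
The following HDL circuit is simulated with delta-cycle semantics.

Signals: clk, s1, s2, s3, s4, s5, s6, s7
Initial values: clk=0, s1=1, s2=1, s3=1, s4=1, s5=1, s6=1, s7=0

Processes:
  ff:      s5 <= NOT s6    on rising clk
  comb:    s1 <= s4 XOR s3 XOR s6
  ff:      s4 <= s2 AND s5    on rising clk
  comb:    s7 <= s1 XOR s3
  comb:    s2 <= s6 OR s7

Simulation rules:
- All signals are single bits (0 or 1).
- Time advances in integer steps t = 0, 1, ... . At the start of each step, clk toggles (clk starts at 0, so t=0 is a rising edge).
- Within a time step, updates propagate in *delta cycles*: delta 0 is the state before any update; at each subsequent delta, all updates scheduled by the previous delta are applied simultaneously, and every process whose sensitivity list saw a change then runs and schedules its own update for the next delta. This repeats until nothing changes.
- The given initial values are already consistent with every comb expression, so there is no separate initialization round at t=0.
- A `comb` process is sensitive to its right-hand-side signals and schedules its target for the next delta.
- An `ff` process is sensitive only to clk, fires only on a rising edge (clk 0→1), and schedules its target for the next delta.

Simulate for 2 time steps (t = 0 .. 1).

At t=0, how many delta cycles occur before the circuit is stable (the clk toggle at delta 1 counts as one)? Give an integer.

[bits: s1,clk,s4,s6,s7,s5,s2,s3]
t=0: Δ0=10110111 Δ1=11110111 Δ2=11110011 | 2Δ
t=1: Δ0=11110011 Δ1=10110011 | 1Δ

2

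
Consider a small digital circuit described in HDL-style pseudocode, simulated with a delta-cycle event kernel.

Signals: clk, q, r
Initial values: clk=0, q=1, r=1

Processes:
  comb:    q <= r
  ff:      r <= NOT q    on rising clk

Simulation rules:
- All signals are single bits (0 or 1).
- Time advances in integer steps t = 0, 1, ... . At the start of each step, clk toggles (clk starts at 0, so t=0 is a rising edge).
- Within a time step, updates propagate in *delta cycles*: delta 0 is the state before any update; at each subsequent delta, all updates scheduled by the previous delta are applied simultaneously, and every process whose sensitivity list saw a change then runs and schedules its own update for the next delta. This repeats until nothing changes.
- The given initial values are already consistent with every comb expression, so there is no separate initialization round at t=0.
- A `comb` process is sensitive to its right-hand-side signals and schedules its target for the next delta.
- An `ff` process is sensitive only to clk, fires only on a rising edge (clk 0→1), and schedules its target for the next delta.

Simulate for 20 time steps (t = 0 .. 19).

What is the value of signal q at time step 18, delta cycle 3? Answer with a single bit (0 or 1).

t0.Δ0 q=1 r=1 clk=0
t0.Δ1 q=1 r=1 clk=1
t0.Δ2 q=1 r=0 clk=1
t0.Δ3 q=0 r=0 clk=1
t1.Δ0 q=0 r=0 clk=1
t1.Δ1 q=0 r=0 clk=0
t2.Δ0 q=0 r=0 clk=0
t2.Δ1 q=0 r=0 clk=1
t2.Δ2 q=0 r=1 clk=1
t2.Δ3 q=1 r=1 clk=1
t3.Δ0 q=1 r=1 clk=1
t3.Δ1 q=1 r=1 clk=0
t4.Δ0 q=1 r=1 clk=0
t4.Δ1 q=1 r=1 clk=1
t4.Δ2 q=1 r=0 clk=1
t4.Δ3 q=0 r=0 clk=1
t5.Δ0 q=0 r=0 clk=1
t5.Δ1 q=0 r=0 clk=0
t6.Δ0 q=0 r=0 clk=0
t6.Δ1 q=0 r=0 clk=1
t6.Δ2 q=0 r=1 clk=1
t6.Δ3 q=1 r=1 clk=1
t7.Δ0 q=1 r=1 clk=1
t7.Δ1 q=1 r=1 clk=0
t8.Δ0 q=1 r=1 clk=0
t8.Δ1 q=1 r=1 clk=1
t8.Δ2 q=1 r=0 clk=1
t8.Δ3 q=0 r=0 clk=1
t9.Δ0 q=0 r=0 clk=1
t9.Δ1 q=0 r=0 clk=0
t10.Δ0 q=0 r=0 clk=0
t10.Δ1 q=0 r=0 clk=1
t10.Δ2 q=0 r=1 clk=1
t10.Δ3 q=1 r=1 clk=1
t11.Δ0 q=1 r=1 clk=1
t11.Δ1 q=1 r=1 clk=0
t12.Δ0 q=1 r=1 clk=0
t12.Δ1 q=1 r=1 clk=1
t12.Δ2 q=1 r=0 clk=1
t12.Δ3 q=0 r=0 clk=1
t13.Δ0 q=0 r=0 clk=1
t13.Δ1 q=0 r=0 clk=0
t14.Δ0 q=0 r=0 clk=0
t14.Δ1 q=0 r=0 clk=1
t14.Δ2 q=0 r=1 clk=1
t14.Δ3 q=1 r=1 clk=1
t15.Δ0 q=1 r=1 clk=1
t15.Δ1 q=1 r=1 clk=0
t16.Δ0 q=1 r=1 clk=0
t16.Δ1 q=1 r=1 clk=1
t16.Δ2 q=1 r=0 clk=1
t16.Δ3 q=0 r=0 clk=1
t17.Δ0 q=0 r=0 clk=1
t17.Δ1 q=0 r=0 clk=0
t18.Δ0 q=0 r=0 clk=0
t18.Δ1 q=0 r=0 clk=1
t18.Δ2 q=0 r=1 clk=1
t18.Δ3 q=1 r=1 clk=1
t19.Δ0 q=1 r=1 clk=1
t19.Δ1 q=1 r=1 clk=0

1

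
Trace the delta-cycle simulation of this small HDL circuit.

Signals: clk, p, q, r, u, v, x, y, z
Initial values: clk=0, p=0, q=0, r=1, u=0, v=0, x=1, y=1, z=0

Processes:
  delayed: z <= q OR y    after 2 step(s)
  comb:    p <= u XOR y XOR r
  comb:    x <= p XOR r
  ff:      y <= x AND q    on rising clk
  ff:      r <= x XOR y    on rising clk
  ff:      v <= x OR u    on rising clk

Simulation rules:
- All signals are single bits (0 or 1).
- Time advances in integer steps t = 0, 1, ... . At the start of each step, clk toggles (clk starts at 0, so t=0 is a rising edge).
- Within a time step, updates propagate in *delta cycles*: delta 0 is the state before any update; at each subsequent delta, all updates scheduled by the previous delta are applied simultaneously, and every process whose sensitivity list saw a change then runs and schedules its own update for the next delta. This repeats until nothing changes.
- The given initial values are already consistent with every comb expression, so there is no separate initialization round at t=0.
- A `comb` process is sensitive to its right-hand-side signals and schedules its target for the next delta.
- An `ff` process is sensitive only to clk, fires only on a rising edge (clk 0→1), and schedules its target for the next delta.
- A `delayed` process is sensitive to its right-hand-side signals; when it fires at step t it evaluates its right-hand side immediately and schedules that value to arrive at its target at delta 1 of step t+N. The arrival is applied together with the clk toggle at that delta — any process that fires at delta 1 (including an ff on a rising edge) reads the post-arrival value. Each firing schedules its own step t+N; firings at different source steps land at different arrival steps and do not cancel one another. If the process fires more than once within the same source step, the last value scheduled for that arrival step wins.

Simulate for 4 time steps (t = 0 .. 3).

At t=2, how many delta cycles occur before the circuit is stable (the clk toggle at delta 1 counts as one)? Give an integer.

2

t=0 Δ0: clk=0 r=1 y=1 q=0 u=0 v=0 p=0 z=0 x=1
  Δ1: clk:0→1
  Δ2: r:1→0, y:1→0, v:0→1
  Δ3: x:1→0
  (3Δ to stable)
t=1 Δ0: clk=1 r=0 y=0 q=0 u=0 v=1 p=0 z=0 x=0
  Δ1: clk:1→0
  (1Δ to stable)
t=2 Δ0: clk=0 r=0 y=0 q=0 u=0 v=1 p=0 z=0 x=0
  Δ1: clk:0→1
  Δ2: v:1→0
  (2Δ to stable)
t=3 Δ0: clk=1 r=0 y=0 q=0 u=0 v=0 p=0 z=0 x=0
  Δ1: clk:1→0
  (1Δ to stable)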